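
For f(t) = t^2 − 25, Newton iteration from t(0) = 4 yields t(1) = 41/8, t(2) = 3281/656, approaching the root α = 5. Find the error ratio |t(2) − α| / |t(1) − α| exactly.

t(1) − α = 41/8 − 5 = 1/8, so |t(1) − α| = 1/8.
t(2) − α = 3281/656 − 5 = 1/656, so |t(2) − α| = 1/656.
Ratio = (1/656) / (1/8) = 1/82.

1/82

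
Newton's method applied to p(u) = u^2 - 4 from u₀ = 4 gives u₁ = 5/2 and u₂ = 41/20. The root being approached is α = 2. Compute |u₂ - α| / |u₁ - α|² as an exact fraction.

1/5

u₁ - α = 5/2 - 2 = 1/2, so |u₁ - α| = 1/2.
u₂ - α = 41/20 - 2 = 1/20, so |u₂ - α| = 1/20.
|u₁ - α|² = 1/4.
Ratio = (1/20) / (1/4) = 1/5.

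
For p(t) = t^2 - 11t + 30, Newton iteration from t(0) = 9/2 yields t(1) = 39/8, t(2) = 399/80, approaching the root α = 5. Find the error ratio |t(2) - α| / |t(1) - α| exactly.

t(1) - α = 39/8 - 5 = -1/8, so |t(1) - α| = 1/8.
t(2) - α = 399/80 - 5 = -1/80, so |t(2) - α| = 1/80.
Ratio = (1/80) / (1/8) = 1/10.

1/10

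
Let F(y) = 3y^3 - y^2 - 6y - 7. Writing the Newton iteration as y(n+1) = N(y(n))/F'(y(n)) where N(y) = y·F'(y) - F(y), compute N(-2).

F'(y) = 9y^2 - 2y - 6.
N(y) = y·F'(y) - F(y) = y·(9y^2 - 2y - 6) - (3y^3 - y^2 - 6y - 7) = 6y^3 - y^2 + 7.
N(-2) = -45.

-45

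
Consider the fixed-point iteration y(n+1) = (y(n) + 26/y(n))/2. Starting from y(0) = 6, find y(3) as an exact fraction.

7196593/1411368

y(1) = (6 + 26/6)/2 = 31/6.
y(2) = (31/6 + 26/(31/6))/2 = 1897/372.
y(3) = (1897/372 + 26/(1897/372))/2 = 7196593/1411368.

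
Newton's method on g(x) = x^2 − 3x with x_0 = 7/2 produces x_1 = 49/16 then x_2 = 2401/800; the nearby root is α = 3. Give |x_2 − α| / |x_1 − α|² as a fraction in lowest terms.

x_1 − α = 49/16 − 3 = 1/16, so |x_1 − α| = 1/16.
x_2 − α = 2401/800 − 3 = 1/800, so |x_2 − α| = 1/800.
|x_1 − α|² = 1/256.
Ratio = (1/800) / (1/256) = 8/25.

8/25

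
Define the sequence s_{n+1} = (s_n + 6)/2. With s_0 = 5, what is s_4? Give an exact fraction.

s_1 = (5 + 6)/2 = 11/2.
s_2 = ((11/2) + 6)/2 = 23/4.
s_3 = ((23/4) + 6)/2 = 47/8.
s_4 = ((47/8) + 6)/2 = 95/16.

95/16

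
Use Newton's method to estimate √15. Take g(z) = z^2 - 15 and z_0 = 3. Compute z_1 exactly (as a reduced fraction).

g'(z) = 2z.
g(3) = -6, g'(3) = 6, so z_1 = 3 - (-6)/6 = 4.

4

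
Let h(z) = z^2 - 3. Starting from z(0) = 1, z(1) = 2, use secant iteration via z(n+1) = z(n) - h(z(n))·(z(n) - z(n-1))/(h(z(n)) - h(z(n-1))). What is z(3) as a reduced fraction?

19/11

h(1) = -2, h(2) = 1. z(2) = 2 - 1·(2 - 1)/(1 - (-2)) = 5/3.
h(2) = 1, h(5/3) = -2/9. z(3) = (5/3) - (-2/9)·((5/3) - 2)/((-2/9) - 1) = 19/11.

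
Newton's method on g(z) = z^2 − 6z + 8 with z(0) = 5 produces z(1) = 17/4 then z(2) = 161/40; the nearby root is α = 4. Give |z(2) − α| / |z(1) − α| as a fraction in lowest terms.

z(1) − α = 17/4 − 4 = 1/4, so |z(1) − α| = 1/4.
z(2) − α = 161/40 − 4 = 1/40, so |z(2) − α| = 1/40.
Ratio = (1/40) / (1/4) = 1/10.

1/10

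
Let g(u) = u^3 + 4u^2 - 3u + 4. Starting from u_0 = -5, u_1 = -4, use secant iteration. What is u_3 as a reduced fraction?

-11300/2341

g(-5) = -6, g(-4) = 16. u_2 = (-4) - 16·((-4) - (-5))/(16 - (-6)) = -52/11.
g(-4) = 16, g(-52/11) = 2568/1331. u_3 = (-52/11) - (2568/1331)·((-52/11) - (-4))/((2568/1331) - 16) = -11300/2341.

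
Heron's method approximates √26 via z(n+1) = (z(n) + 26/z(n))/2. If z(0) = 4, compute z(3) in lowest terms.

1468273/287952

z(1) = (4 + 26/4)/2 = 21/4.
z(2) = (21/4 + 26/(21/4))/2 = 857/168.
z(3) = (857/168 + 26/(857/168))/2 = 1468273/287952.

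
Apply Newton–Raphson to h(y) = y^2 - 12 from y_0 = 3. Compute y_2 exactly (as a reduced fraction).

h'(y) = 2y.
h(3) = -3, h'(3) = 6, so y_1 = 3 - (-3)/6 = 7/2.
h(7/2) = 1/4, h'(7/2) = 7, so y_2 = (7/2) - (1/4)/7 = 97/28.

97/28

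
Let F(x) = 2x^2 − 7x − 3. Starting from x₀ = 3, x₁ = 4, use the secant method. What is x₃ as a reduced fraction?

F(3) = −6, F(4) = 1. x₂ = 4 − 1·(4 − 3)/(1 − (−6)) = 27/7.
F(4) = 1, F(27/7) = −12/49. x₃ = (27/7) − (−12/49)·((27/7) − 4)/((−12/49) − 1) = 237/61.

237/61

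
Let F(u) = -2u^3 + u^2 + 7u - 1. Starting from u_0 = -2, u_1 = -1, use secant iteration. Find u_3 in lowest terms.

-2

F(-2) = 5, F(-1) = -5. u_2 = (-1) - (-5)·((-1) - (-2))/((-5) - 5) = -3/2.
F(-1) = -5, F(-3/2) = -5/2. u_3 = (-3/2) - (-5/2)·((-3/2) - (-1))/((-5/2) - (-5)) = -2.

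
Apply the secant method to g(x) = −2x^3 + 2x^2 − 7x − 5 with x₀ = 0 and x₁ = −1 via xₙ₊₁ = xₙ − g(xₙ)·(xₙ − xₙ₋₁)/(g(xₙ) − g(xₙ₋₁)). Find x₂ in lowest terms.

−5/11

g(0) = −5, g(−1) = 6. x₂ = (−1) − 6·((−1) − 0)/(6 − (−5)) = −5/11.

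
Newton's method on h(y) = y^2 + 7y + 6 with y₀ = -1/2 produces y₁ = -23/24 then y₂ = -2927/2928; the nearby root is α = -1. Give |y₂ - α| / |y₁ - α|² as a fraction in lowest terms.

y₁ - α = -23/24 - (-1) = -23/24 + 1 = 1/24, so |y₁ - α| = 1/24.
y₂ - α = -2927/2928 - (-1) = -2927/2928 + 1 = 1/2928, so |y₂ - α| = 1/2928.
|y₁ - α|² = 1/576.
Ratio = (1/2928) / (1/576) = 12/61.

12/61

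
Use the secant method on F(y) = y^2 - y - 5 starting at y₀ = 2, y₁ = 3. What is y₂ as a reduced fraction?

11/4

F(2) = -3, F(3) = 1. y₂ = 3 - 1·(3 - 2)/(1 - (-3)) = 11/4.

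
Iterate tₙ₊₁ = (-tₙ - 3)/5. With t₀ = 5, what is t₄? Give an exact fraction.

-307/625

t₁ = (-5 - 3)/5 = -8/5.
t₂ = (-(-8/5) - 3)/5 = -7/25.
t₃ = (-(-7/25) - 3)/5 = -68/125.
t₄ = (-(-68/125) - 3)/5 = -307/625.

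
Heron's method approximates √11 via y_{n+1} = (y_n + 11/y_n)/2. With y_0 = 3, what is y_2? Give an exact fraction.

199/60

y_1 = (3 + 11/3)/2 = 10/3.
y_2 = (10/3 + 11/(10/3))/2 = 199/60.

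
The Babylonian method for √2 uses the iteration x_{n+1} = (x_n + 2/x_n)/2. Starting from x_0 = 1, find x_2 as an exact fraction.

x_1 = (1 + 2/1)/2 = 3/2.
x_2 = (3/2 + 2/(3/2))/2 = 17/12.

17/12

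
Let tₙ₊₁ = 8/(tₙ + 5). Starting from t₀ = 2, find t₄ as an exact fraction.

2168/1699

t₁ = 8/(2 + 5) = 8/7.
t₂ = 8/(8/7 + 5) = 56/43.
t₃ = 8/(56/43 + 5) = 344/271.
t₄ = 8/(344/271 + 5) = 2168/1699.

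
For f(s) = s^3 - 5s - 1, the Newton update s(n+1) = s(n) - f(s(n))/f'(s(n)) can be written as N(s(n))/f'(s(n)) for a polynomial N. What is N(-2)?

f'(s) = 3s^2 - 5.
N(s) = s·f'(s) - f(s) = s·(3s^2 - 5) - (s^3 - 5s - 1) = 2s^3 + 1.
N(-2) = -15.

-15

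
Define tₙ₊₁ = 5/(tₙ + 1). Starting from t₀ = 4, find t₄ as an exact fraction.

t₁ = 5/(4 + 1) = 1.
t₂ = 5/(1 + 1) = 5/2.
t₃ = 5/(5/2 + 1) = 10/7.
t₄ = 5/(10/7 + 1) = 35/17.

35/17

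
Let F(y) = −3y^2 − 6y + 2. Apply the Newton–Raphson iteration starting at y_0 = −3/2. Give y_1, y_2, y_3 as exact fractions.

F'(y) = −6y − 6.
F(−3/2) = 17/4, F'(−3/2) = 3, so y_1 = (−3/2) − (17/4)/3 = −35/12.
F(−35/12) = −289/48, F'(−35/12) = 23/2, so y_2 = (−35/12) − (−289/48)/(23/2) = −1321/552.
F(−1321/552) = −83521/101568, F'(−1321/552) = 769/92, so y_3 = (−1321/552) − (−83521/101568)/(769/92) = −1948177/848976.

y_1 = −35/12, y_2 = −1321/552, y_3 = −1948177/848976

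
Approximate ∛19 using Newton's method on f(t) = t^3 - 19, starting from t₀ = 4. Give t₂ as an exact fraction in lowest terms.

f'(t) = 3t^2.
f(4) = 45, f'(4) = 48, so t₁ = 4 - 45/48 = 49/16.
f(49/16) = 39825/4096, f'(49/16) = 7203/256, so t₂ = (49/16) - (39825/4096)/(7203/256) = 52187/19208.

52187/19208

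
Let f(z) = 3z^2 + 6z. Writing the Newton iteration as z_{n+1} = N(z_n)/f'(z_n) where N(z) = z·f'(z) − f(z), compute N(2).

f'(z) = 6z + 6.
N(z) = z·f'(z) − f(z) = z·(6z + 6) − (3z^2 + 6z) = 3z^2.
N(2) = 12.

12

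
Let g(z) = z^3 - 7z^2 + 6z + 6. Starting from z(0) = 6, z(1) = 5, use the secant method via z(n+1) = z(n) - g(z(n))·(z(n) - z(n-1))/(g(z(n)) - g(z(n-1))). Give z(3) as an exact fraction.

9945/1709

g(6) = 6, g(5) = -14. z(2) = 5 - (-14)·(5 - 6)/((-14) - 6) = 57/10.
g(5) = -14, g(57/10) = -2037/1000. z(3) = (57/10) - (-2037/1000)·((57/10) - 5)/((-2037/1000) - (-14)) = 9945/1709.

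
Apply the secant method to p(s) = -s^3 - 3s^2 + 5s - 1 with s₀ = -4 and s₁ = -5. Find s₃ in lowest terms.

-13642/3233

p(-4) = -5, p(-5) = 24. s₂ = (-5) - 24·((-5) - (-4))/(24 - (-5)) = -121/29.
p(-5) = 24, p(-121/29) = -35400/24389. s₃ = (-121/29) - (-35400/24389)·((-121/29) - (-5))/((-35400/24389) - 24) = -13642/3233.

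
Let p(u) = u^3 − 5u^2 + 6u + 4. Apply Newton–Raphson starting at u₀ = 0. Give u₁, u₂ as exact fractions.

p'(u) = 3u^2 − 10u + 6.
p(0) = 4, p'(0) = 6, so u₁ = 0 − 4/6 = −2/3.
p(−2/3) = −68/27, p'(−2/3) = 14, so u₂ = (−2/3) − (−68/27)/14 = −92/189.

u₁ = −2/3, u₂ = −92/189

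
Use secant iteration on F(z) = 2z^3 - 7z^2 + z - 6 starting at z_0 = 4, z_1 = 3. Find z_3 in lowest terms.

F(4) = 14, F(3) = -12. z_2 = 3 - (-12)·(3 - 4)/((-12) - 14) = 45/13.
F(3) = -12, F(45/13) = -7602/2197. z_3 = (45/13) - (-7602/2197)·((45/13) - 3)/((-7602/2197) - (-12)) = 11409/3127.

11409/3127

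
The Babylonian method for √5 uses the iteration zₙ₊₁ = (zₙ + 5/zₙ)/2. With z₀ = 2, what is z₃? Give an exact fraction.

51841/23184

z₁ = (2 + 5/2)/2 = 9/4.
z₂ = (9/4 + 5/(9/4))/2 = 161/72.
z₃ = (161/72 + 5/(161/72))/2 = 51841/23184.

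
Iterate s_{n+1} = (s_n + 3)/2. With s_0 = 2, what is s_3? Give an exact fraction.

s_1 = (2 + 3)/2 = 5/2.
s_2 = ((5/2) + 3)/2 = 11/4.
s_3 = ((11/4) + 3)/2 = 23/8.

23/8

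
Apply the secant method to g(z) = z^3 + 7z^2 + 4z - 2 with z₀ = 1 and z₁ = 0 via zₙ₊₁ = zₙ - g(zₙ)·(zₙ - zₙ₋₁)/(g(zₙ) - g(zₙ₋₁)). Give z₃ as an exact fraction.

g(1) = 10, g(0) = -2. z₂ = 0 - (-2)·(0 - 1)/((-2) - 10) = 1/6.
g(0) = -2, g(1/6) = -245/216. z₃ = (1/6) - (-245/216)·((1/6) - 0)/((-245/216) - (-2)) = 72/187.

72/187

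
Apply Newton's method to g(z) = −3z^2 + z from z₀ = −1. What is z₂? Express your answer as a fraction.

−27/175

g'(z) = −6z + 1.
g(−1) = −4, g'(−1) = 7, so z₁ = (−1) − (−4)/7 = −3/7.
g(−3/7) = −48/49, g'(−3/7) = 25/7, so z₂ = (−3/7) − (−48/49)/(25/7) = −27/175.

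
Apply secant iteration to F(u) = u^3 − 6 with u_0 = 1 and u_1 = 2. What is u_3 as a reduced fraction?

459/254

F(1) = −5, F(2) = 2. u_2 = 2 − 2·(2 − 1)/(2 − (−5)) = 12/7.
F(2) = 2, F(12/7) = −330/343. u_3 = (12/7) − (−330/343)·((12/7) − 2)/((−330/343) − 2) = 459/254.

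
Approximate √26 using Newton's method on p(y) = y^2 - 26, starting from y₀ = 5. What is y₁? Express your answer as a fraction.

p'(y) = 2y.
p(5) = -1, p'(5) = 10, so y₁ = 5 - (-1)/10 = 51/10.

51/10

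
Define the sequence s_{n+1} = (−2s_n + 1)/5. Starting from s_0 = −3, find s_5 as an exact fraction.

547/3125

s_1 = (−2·(−3) + 1)/5 = 7/5.
s_2 = (−2·(7/5) + 1)/5 = −9/25.
s_3 = (−2·(−9/25) + 1)/5 = 43/125.
s_4 = (−2·(43/125) + 1)/5 = 39/625.
s_5 = (−2·(39/625) + 1)/5 = 547/3125.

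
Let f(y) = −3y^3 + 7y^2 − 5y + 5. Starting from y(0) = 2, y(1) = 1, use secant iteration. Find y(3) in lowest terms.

47/22

f(2) = −1, f(1) = 4. y(2) = 1 − 4·(1 − 2)/(4 − (−1)) = 9/5.
f(1) = 4, f(9/5) = 148/125. y(3) = (9/5) − (148/125)·((9/5) − 1)/((148/125) − 4) = 47/22.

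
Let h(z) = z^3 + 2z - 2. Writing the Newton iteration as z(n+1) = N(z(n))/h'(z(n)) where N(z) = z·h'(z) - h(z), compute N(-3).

h'(z) = 3z^2 + 2.
N(z) = z·h'(z) - h(z) = z·(3z^2 + 2) - (z^3 + 2z - 2) = 2z^3 + 2.
N(-3) = -52.

-52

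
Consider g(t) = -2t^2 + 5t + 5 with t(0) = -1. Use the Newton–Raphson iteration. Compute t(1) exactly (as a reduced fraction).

-7/9

g'(t) = -4t + 5.
g(-1) = -2, g'(-1) = 9, so t(1) = (-1) - (-2)/9 = -7/9.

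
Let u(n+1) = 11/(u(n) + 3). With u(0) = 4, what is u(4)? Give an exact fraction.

u(1) = 11/(4 + 3) = 11/7.
u(2) = 11/(11/7 + 3) = 77/32.
u(3) = 11/(77/32 + 3) = 352/173.
u(4) = 11/(352/173 + 3) = 1903/871.

1903/871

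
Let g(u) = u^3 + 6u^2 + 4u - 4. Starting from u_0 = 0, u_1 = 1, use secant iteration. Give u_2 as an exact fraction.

g(0) = -4, g(1) = 7. u_2 = 1 - 7·(1 - 0)/(7 - (-4)) = 4/11.

4/11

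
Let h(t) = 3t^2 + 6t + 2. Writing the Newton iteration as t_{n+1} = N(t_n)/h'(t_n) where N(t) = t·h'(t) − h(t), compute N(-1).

h'(t) = 6t + 6.
N(t) = t·h'(t) − h(t) = t·(6t + 6) − (3t^2 + 6t + 2) = 3t^2 − 2.
N(-1) = 1.

1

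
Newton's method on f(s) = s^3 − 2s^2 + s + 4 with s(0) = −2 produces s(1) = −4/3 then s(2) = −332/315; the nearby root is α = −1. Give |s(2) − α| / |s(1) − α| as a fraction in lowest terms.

17/105

s(1) − α = −4/3 − (−1) = −4/3 + 1 = −1/3, so |s(1) − α| = 1/3.
s(2) − α = −332/315 − (−1) = −332/315 + 1 = −17/315, so |s(2) − α| = 17/315.
Ratio = (17/315) / (1/3) = 17/105.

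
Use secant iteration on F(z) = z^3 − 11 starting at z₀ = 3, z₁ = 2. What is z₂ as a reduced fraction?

41/19

F(3) = 16, F(2) = −3. z₂ = 2 − (−3)·(2 − 3)/((−3) − 16) = 41/19.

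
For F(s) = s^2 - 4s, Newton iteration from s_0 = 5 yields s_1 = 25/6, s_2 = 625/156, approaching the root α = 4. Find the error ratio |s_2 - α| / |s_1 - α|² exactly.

3/13

s_1 - α = 25/6 - 4 = 1/6, so |s_1 - α| = 1/6.
s_2 - α = 625/156 - 4 = 1/156, so |s_2 - α| = 1/156.
|s_1 - α|² = 1/36.
Ratio = (1/156) / (1/36) = 3/13.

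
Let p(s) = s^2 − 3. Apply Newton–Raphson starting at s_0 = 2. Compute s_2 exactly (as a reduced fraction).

p'(s) = 2s.
p(2) = 1, p'(2) = 4, so s_1 = 2 − 1/4 = 7/4.
p(7/4) = 1/16, p'(7/4) = 7/2, so s_2 = (7/4) − (1/16)/(7/2) = 97/56.

97/56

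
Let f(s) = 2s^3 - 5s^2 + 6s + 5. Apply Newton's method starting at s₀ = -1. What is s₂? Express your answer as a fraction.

f'(s) = 6s^2 - 10s + 6.
f(-1) = -8, f'(-1) = 22, so s₁ = (-1) - (-8)/22 = -7/11.
f(-7/11) = -1808/1331, f'(-7/11) = 1790/121, so s₂ = (-7/11) - (-1808/1331)/(1790/121) = -5361/9845.

-5361/9845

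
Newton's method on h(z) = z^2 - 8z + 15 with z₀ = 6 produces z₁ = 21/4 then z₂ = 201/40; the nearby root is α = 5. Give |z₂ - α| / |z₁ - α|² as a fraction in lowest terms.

z₁ - α = 21/4 - 5 = 1/4, so |z₁ - α| = 1/4.
z₂ - α = 201/40 - 5 = 1/40, so |z₂ - α| = 1/40.
|z₁ - α|² = 1/16.
Ratio = (1/40) / (1/16) = 2/5.

2/5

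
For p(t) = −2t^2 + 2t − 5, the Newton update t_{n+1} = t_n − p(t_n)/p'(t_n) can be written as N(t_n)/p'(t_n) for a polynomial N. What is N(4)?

p'(t) = −4t + 2.
N(t) = t·p'(t) − p(t) = t·(−4t + 2) − (−2t^2 + 2t − 5) = −2t^2 + 5.
N(4) = −27.

−27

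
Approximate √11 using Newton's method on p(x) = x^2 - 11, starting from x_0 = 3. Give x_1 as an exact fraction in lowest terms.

p'(x) = 2x.
p(3) = -2, p'(3) = 6, so x_1 = 3 - (-2)/6 = 10/3.

10/3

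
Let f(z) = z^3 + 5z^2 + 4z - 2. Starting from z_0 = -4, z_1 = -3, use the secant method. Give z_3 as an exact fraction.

f(-4) = -2, f(-3) = 4. z_2 = (-3) - 4·((-3) - (-4))/(4 - (-2)) = -11/3.
f(-3) = 4, f(-11/3) = 34/27. z_3 = (-11/3) - (34/27)·((-11/3) - (-3))/((34/27) - 4) = -147/37.

-147/37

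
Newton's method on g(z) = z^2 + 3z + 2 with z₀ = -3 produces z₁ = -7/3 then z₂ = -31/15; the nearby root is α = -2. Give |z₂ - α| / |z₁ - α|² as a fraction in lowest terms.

3/5

z₁ - α = -7/3 - (-2) = -7/3 + 2 = -1/3, so |z₁ - α| = 1/3.
z₂ - α = -31/15 - (-2) = -31/15 + 2 = -1/15, so |z₂ - α| = 1/15.
|z₁ - α|² = 1/9.
Ratio = (1/15) / (1/9) = 3/5.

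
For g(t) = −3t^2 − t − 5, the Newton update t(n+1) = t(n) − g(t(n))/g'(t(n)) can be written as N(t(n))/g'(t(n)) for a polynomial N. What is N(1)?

g'(t) = −6t − 1.
N(t) = t·g'(t) − g(t) = t·(−6t − 1) − (−3t^2 − t − 5) = −3t^2 + 5.
N(1) = 2.

2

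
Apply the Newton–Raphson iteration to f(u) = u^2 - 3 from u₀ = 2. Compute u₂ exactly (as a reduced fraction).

97/56

f'(u) = 2u.
f(2) = 1, f'(2) = 4, so u₁ = 2 - 1/4 = 7/4.
f(7/4) = 1/16, f'(7/4) = 7/2, so u₂ = (7/4) - (1/16)/(7/2) = 97/56.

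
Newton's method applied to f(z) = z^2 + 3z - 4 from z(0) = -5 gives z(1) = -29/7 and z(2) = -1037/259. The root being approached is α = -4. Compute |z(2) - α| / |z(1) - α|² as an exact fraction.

z(1) - α = -29/7 - (-4) = -29/7 + 4 = -1/7, so |z(1) - α| = 1/7.
z(2) - α = -1037/259 - (-4) = -1037/259 + 4 = -1/259, so |z(2) - α| = 1/259.
|z(1) - α|² = 1/49.
Ratio = (1/259) / (1/49) = 7/37.

7/37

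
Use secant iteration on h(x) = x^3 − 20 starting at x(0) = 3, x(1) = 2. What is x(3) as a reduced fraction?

1335/487

h(3) = 7, h(2) = −12. x(2) = 2 − (−12)·(2 − 3)/((−12) − 7) = 50/19.
h(2) = −12, h(50/19) = −12180/6859. x(3) = (50/19) − (−12180/6859)·((50/19) − 2)/((−12180/6859) − (−12)) = 1335/487.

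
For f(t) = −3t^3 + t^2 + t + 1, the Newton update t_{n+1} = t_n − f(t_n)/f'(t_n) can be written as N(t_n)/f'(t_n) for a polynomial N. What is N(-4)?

f'(t) = −9t^2 + 2t + 1.
N(t) = t·f'(t) − f(t) = t·(−9t^2 + 2t + 1) − (−3t^3 + t^2 + t + 1) = −6t^3 + t^2 − 1.
N(-4) = 399.

399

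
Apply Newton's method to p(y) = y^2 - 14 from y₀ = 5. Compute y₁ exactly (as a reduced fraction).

p'(y) = 2y.
p(5) = 11, p'(5) = 10, so y₁ = 5 - 11/10 = 39/10.

39/10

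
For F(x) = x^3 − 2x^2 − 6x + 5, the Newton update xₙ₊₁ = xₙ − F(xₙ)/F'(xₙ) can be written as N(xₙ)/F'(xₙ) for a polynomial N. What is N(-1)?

F'(x) = 3x^2 − 4x − 6.
N(x) = x·F'(x) − F(x) = x·(3x^2 − 4x − 6) − (x^3 − 2x^2 − 6x + 5) = 2x^3 − 2x^2 − 5.
N(-1) = −9.

−9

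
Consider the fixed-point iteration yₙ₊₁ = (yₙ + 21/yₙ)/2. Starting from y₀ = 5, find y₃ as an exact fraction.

y₁ = (5 + 21/5)/2 = 23/5.
y₂ = (23/5 + 21/(23/5))/2 = 527/115.
y₃ = (527/115 + 21/(527/115))/2 = 277727/60605.

277727/60605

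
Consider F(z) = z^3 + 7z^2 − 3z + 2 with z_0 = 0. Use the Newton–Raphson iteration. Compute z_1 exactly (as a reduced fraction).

F'(z) = 3z^2 + 14z − 3.
F(0) = 2, F'(0) = −3, so z_1 = 0 − 2/(−3) = 2/3.

2/3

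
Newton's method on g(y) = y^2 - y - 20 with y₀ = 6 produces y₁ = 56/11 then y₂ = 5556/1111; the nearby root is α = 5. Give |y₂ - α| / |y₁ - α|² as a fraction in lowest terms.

y₁ - α = 56/11 - 5 = 1/11, so |y₁ - α| = 1/11.
y₂ - α = 5556/1111 - 5 = 1/1111, so |y₂ - α| = 1/1111.
|y₁ - α|² = 1/121.
Ratio = (1/1111) / (1/121) = 11/101.

11/101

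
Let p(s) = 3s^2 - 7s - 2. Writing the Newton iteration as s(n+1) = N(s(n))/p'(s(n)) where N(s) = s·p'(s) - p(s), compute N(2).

14

p'(s) = 6s - 7.
N(s) = s·p'(s) - p(s) = s·(6s - 7) - (3s^2 - 7s - 2) = 3s^2 + 2.
N(2) = 14.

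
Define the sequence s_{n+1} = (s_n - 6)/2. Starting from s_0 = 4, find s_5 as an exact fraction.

s_1 = (4 - 6)/2 = -1.
s_2 = ((-1) - 6)/2 = -7/2.
s_3 = ((-7/2) - 6)/2 = -19/4.
s_4 = ((-19/4) - 6)/2 = -43/8.
s_5 = ((-43/8) - 6)/2 = -91/16.

-91/16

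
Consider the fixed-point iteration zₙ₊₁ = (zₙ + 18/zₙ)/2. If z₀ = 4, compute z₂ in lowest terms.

577/136

z₁ = (4 + 18/4)/2 = 17/4.
z₂ = (17/4 + 18/(17/4))/2 = 577/136.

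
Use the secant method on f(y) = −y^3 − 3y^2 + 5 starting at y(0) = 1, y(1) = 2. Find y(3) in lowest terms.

1526/1403

f(1) = 1, f(2) = −15. y(2) = 2 − (−15)·(2 − 1)/((−15) − 1) = 17/16.
f(2) = −15, f(17/16) = 1695/4096. y(3) = (17/16) − (1695/4096)·((17/16) − 2)/((1695/4096) − (−15)) = 1526/1403.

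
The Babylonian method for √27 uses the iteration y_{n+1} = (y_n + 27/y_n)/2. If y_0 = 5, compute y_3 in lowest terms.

3650401/702520

y_1 = (5 + 27/5)/2 = 26/5.
y_2 = (26/5 + 27/(26/5))/2 = 1351/260.
y_3 = (1351/260 + 27/(1351/260))/2 = 3650401/702520.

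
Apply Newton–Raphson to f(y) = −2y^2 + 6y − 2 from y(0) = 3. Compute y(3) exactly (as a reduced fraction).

f'(y) = −4y + 6.
f(3) = −2, f'(3) = −6, so y(1) = 3 − (−2)/(−6) = 8/3.
f(8/3) = −2/9, f'(8/3) = −14/3, so y(2) = (8/3) − (−2/9)/(−14/3) = 55/21.
f(55/21) = −2/441, f'(55/21) = −94/21, so y(3) = (55/21) − (−2/441)/(−94/21) = 2584/987.

2584/987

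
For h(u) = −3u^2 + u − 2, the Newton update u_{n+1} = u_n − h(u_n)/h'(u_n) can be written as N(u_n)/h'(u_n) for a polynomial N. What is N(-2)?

−10

h'(u) = −6u + 1.
N(u) = u·h'(u) − h(u) = u·(−6u + 1) − (−3u^2 + u − 2) = −3u^2 + 2.
N(-2) = −10.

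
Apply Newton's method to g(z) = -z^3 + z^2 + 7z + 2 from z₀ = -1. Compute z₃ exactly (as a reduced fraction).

-45898/151699

g'(z) = -3z^2 + 2z + 7.
g(-1) = -3, g'(-1) = 2, so z₁ = (-1) - (-3)/2 = 1/2.
g(1/2) = 45/8, g'(1/2) = 29/4, so z₂ = (1/2) - (45/8)/(29/4) = -8/29.
g(-8/29) = 4050/24389, g'(-8/29) = 5231/841, so z₃ = (-8/29) - (4050/24389)/(5231/841) = -45898/151699.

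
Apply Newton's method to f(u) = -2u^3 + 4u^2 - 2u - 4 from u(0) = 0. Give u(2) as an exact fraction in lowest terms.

f'(u) = -6u^2 + 8u - 2.
f(0) = -4, f'(0) = -2, so u(1) = 0 - (-4)/(-2) = -2.
f(-2) = 32, f'(-2) = -42, so u(2) = (-2) - 32/(-42) = -26/21.

-26/21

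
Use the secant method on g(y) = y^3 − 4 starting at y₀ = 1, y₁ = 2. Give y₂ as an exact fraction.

10/7

g(1) = −3, g(2) = 4. y₂ = 2 − 4·(2 − 1)/(4 − (−3)) = 10/7.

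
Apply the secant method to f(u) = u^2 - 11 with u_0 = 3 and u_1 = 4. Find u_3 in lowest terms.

f(3) = -2, f(4) = 5. u_2 = 4 - 5·(4 - 3)/(5 - (-2)) = 23/7.
f(4) = 5, f(23/7) = -10/49. u_3 = (23/7) - (-10/49)·((23/7) - 4)/((-10/49) - 5) = 169/51.

169/51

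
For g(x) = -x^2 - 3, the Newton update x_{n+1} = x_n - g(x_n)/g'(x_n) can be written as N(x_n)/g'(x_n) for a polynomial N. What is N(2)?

g'(x) = -2x.
N(x) = x·g'(x) - g(x) = x·(-2x) - (-x^2 - 3) = -x^2 + 3.
N(2) = -1.

-1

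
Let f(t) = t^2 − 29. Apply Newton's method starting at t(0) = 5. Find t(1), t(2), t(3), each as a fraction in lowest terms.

t(1) = 27/5, t(2) = 727/135, t(3) = 528527/98145

f'(t) = 2t.
f(5) = −4, f'(5) = 10, so t(1) = 5 − (−4)/10 = 27/5.
f(27/5) = 4/25, f'(27/5) = 54/5, so t(2) = (27/5) − (4/25)/(54/5) = 727/135.
f(727/135) = 4/18225, f'(727/135) = 1454/135, so t(3) = (727/135) − (4/18225)/(1454/135) = 528527/98145.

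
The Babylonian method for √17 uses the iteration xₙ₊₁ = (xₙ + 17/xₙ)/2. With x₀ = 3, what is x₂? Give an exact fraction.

161/39

x₁ = (3 + 17/3)/2 = 13/3.
x₂ = (13/3 + 17/(13/3))/2 = 161/39.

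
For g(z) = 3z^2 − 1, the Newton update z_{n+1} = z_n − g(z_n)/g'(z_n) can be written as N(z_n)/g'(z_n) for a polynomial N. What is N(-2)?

13

g'(z) = 6z.
N(z) = z·g'(z) − g(z) = z·(6z) − (3z^2 − 1) = 3z^2 + 1.
N(-2) = 13.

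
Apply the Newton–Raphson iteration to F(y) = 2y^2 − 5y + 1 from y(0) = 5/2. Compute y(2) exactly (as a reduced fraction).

479/210

F'(y) = 4y − 5.
F(5/2) = 1, F'(5/2) = 5, so y(1) = (5/2) − 1/5 = 23/10.
F(23/10) = 2/25, F'(23/10) = 21/5, so y(2) = (23/10) − (2/25)/(21/5) = 479/210.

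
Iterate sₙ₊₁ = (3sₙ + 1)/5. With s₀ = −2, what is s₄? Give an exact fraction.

22/125

s₁ = (3·(−2) + 1)/5 = −1.
s₂ = (3·(−1) + 1)/5 = −2/5.
s₃ = (3·(−2/5) + 1)/5 = −1/25.
s₄ = (3·(−1/25) + 1)/5 = 22/125.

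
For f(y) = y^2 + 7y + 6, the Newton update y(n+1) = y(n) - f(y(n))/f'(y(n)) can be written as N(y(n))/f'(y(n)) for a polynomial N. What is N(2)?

f'(y) = 2y + 7.
N(y) = y·f'(y) - f(y) = y·(2y + 7) - (y^2 + 7y + 6) = y^2 - 6.
N(2) = -2.

-2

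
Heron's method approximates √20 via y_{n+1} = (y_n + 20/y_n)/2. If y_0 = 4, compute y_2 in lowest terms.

y_1 = (4 + 20/4)/2 = 9/2.
y_2 = (9/2 + 20/(9/2))/2 = 161/36.

161/36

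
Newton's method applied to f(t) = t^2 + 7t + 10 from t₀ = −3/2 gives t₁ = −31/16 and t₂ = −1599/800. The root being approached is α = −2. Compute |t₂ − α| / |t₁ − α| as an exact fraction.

1/50

t₁ − α = −31/16 − (−2) = −31/16 + 2 = 1/16, so |t₁ − α| = 1/16.
t₂ − α = −1599/800 − (−2) = −1599/800 + 2 = 1/800, so |t₂ − α| = 1/800.
Ratio = (1/800) / (1/16) = 1/50.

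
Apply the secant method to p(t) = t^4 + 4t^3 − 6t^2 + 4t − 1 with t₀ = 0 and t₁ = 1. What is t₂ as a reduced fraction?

1/3

p(0) = −1, p(1) = 2. t₂ = 1 − 2·(1 − 0)/(2 − (−1)) = 1/3.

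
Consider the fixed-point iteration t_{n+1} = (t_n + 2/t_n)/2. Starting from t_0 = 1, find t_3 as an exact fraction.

577/408

t_1 = (1 + 2/1)/2 = 3/2.
t_2 = (3/2 + 2/(3/2))/2 = 17/12.
t_3 = (17/12 + 2/(17/12))/2 = 577/408.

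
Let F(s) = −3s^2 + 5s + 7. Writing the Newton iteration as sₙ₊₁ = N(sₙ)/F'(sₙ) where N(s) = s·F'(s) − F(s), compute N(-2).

F'(s) = −6s + 5.
N(s) = s·F'(s) − F(s) = s·(−6s + 5) − (−3s^2 + 5s + 7) = −3s^2 − 7.
N(-2) = −19.

−19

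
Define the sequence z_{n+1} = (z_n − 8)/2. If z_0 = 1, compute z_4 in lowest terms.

z_1 = (1 − 8)/2 = −7/2.
z_2 = ((−7/2) − 8)/2 = −23/4.
z_3 = ((−23/4) − 8)/2 = −55/8.
z_4 = ((−55/8) − 8)/2 = −119/16.

−119/16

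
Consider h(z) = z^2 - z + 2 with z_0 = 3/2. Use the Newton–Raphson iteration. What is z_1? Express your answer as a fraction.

1/8

h'(z) = 2z - 1.
h(3/2) = 11/4, h'(3/2) = 2, so z_1 = (3/2) - (11/4)/2 = 1/8.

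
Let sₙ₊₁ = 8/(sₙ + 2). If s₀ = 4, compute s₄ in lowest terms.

44/21

s₁ = 8/(4 + 2) = 4/3.
s₂ = 8/(4/3 + 2) = 12/5.
s₃ = 8/(12/5 + 2) = 20/11.
s₄ = 8/(20/11 + 2) = 44/21.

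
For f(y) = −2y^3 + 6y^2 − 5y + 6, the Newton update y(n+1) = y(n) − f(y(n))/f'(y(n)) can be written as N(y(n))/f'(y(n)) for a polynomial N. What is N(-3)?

156

f'(y) = −6y^2 + 12y − 5.
N(y) = y·f'(y) − f(y) = y·(−6y^2 + 12y − 5) − (−2y^3 + 6y^2 − 5y + 6) = −4y^3 + 6y^2 − 6.
N(-3) = 156.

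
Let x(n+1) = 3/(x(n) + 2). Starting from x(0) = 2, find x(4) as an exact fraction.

x(1) = 3/(2 + 2) = 3/4.
x(2) = 3/(3/4 + 2) = 12/11.
x(3) = 3/(12/11 + 2) = 33/34.
x(4) = 3/(33/34 + 2) = 102/101.

102/101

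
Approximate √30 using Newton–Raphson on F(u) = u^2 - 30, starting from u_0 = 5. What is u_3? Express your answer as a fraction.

116161/21208

F'(u) = 2u.
F(5) = -5, F'(5) = 10, so u_1 = 5 - (-5)/10 = 11/2.
F(11/2) = 1/4, F'(11/2) = 11, so u_2 = (11/2) - (1/4)/11 = 241/44.
F(241/44) = 1/1936, F'(241/44) = 241/22, so u_3 = (241/44) - (1/1936)/(241/22) = 116161/21208.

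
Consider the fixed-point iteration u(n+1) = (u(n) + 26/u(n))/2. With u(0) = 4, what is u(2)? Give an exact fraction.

u(1) = (4 + 26/4)/2 = 21/4.
u(2) = (21/4 + 26/(21/4))/2 = 857/168.

857/168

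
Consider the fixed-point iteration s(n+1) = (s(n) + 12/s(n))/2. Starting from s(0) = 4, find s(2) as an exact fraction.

97/28

s(1) = (4 + 12/4)/2 = 7/2.
s(2) = (7/2 + 12/(7/2))/2 = 97/28.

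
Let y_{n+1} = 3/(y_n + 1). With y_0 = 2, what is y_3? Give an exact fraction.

y_1 = 3/(2 + 1) = 1.
y_2 = 3/(1 + 1) = 3/2.
y_3 = 3/(3/2 + 1) = 6/5.

6/5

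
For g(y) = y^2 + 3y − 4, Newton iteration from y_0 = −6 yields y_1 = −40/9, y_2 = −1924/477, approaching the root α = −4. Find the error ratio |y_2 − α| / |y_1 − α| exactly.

y_1 − α = −40/9 − (−4) = −40/9 + 4 = −4/9, so |y_1 − α| = 4/9.
y_2 − α = −1924/477 − (−4) = −1924/477 + 4 = −16/477, so |y_2 − α| = 16/477.
Ratio = (16/477) / (4/9) = 4/53.

4/53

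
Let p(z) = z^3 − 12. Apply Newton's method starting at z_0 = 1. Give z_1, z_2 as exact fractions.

p'(z) = 3z^2.
p(1) = −11, p'(1) = 3, so z_1 = 1 − (−11)/3 = 14/3.
p(14/3) = 2420/27, p'(14/3) = 196/3, so z_2 = (14/3) − (2420/27)/(196/3) = 1453/441.

z_1 = 14/3, z_2 = 1453/441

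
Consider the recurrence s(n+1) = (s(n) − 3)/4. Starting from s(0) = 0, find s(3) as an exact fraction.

−63/64

s(1) = (0 − 3)/4 = −3/4.
s(2) = ((−3/4) − 3)/4 = −15/16.
s(3) = ((−15/16) − 3)/4 = −63/64.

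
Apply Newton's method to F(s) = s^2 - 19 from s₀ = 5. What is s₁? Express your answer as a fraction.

22/5

F'(s) = 2s.
F(5) = 6, F'(5) = 10, so s₁ = 5 - 6/10 = 22/5.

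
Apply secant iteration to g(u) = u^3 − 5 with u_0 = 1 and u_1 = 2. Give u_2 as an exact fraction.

g(1) = −4, g(2) = 3. u_2 = 2 − 3·(2 − 1)/(3 − (−4)) = 11/7.

11/7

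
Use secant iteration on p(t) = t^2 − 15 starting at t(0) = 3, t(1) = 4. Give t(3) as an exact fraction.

213/55

p(3) = −6, p(4) = 1. t(2) = 4 − 1·(4 − 3)/(1 − (−6)) = 27/7.
p(4) = 1, p(27/7) = −6/49. t(3) = (27/7) − (−6/49)·((27/7) − 4)/((−6/49) − 1) = 213/55.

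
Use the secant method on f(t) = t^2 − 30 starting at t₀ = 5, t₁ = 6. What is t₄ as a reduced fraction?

2766/505

f(5) = −5, f(6) = 6. t₂ = 6 − 6·(6 − 5)/(6 − (−5)) = 60/11.
f(6) = 6, f(60/11) = −30/121. t₃ = (60/11) − (−30/121)·((60/11) − 6)/((−30/121) − 6) = 115/21.
f(60/11) = −30/121, f(115/21) = −5/441. t₄ = (115/21) − (−5/441)·((115/21) − (60/11))/((−5/441) − (−30/121)) = 2766/505.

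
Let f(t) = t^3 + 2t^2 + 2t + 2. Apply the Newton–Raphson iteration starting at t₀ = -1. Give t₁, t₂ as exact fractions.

f'(t) = 3t^2 + 4t + 2.
f(-1) = 1, f'(-1) = 1, so t₁ = (-1) - 1/1 = -2.
f(-2) = -2, f'(-2) = 6, so t₂ = (-2) - (-2)/6 = -5/3.

t₁ = -2, t₂ = -5/3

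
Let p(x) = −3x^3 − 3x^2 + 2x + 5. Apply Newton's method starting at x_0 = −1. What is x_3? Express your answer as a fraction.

1358740/1189859

p'(x) = −9x^2 − 6x + 2.
p(−1) = 3, p'(−1) = −1, so x_1 = (−1) − 3/(−1) = 2.
p(2) = −27, p'(2) = −46, so x_2 = 2 − (−27)/(−46) = 65/46.
p(65/46) = −645165/97336, p'(65/46) = −51733/2116, so x_3 = (65/46) − (−645165/97336)/(−51733/2116) = 1358740/1189859.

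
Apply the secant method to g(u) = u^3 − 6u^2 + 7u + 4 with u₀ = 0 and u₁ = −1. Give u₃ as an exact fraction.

−149/394

g(0) = 4, g(−1) = −10. u₂ = (−1) − (−10)·((−1) − 0)/((−10) − 4) = −2/7.
g(−1) = −10, g(−2/7) = 510/343. u₃ = (−2/7) − (510/343)·((−2/7) − (−1))/((510/343) − (−10)) = −149/394.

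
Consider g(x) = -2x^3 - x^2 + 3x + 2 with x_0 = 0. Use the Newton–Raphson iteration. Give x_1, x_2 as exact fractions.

g'(x) = -6x^2 - 2x + 3.
g(0) = 2, g'(0) = 3, so x_1 = 0 - 2/3 = -2/3.
g(-2/3) = 4/27, g'(-2/3) = 5/3, so x_2 = (-2/3) - (4/27)/(5/3) = -34/45.

x_1 = -2/3, x_2 = -34/45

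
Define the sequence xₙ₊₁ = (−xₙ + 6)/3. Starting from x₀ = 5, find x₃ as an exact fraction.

x₁ = (−5 + 6)/3 = 1/3.
x₂ = (−(1/3) + 6)/3 = 17/9.
x₃ = (−(17/9) + 6)/3 = 37/27.

37/27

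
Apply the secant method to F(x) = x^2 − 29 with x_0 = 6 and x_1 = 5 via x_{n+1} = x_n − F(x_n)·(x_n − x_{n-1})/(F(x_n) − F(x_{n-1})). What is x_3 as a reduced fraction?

F(6) = 7, F(5) = −4. x_2 = 5 − (−4)·(5 − 6)/((−4) − 7) = 59/11.
F(5) = −4, F(59/11) = −28/121. x_3 = (59/11) − (−28/121)·((59/11) − 5)/((−28/121) − (−4)) = 307/57.

307/57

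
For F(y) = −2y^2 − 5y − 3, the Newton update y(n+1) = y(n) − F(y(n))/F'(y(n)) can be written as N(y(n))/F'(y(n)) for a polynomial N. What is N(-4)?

F'(y) = −4y − 5.
N(y) = y·F'(y) − F(y) = y·(−4y − 5) − (−2y^2 − 5y − 3) = −2y^2 + 3.
N(-4) = −29.

−29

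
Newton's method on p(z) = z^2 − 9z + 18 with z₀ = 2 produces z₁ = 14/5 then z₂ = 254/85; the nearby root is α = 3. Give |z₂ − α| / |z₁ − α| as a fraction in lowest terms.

1/17

z₁ − α = 14/5 − 3 = −1/5, so |z₁ − α| = 1/5.
z₂ − α = 254/85 − 3 = −1/85, so |z₂ − α| = 1/85.
Ratio = (1/85) / (1/5) = 1/17.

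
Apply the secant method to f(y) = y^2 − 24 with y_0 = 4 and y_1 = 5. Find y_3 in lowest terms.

436/89

f(4) = −8, f(5) = 1. y_2 = 5 − 1·(5 − 4)/(1 − (−8)) = 44/9.
f(5) = 1, f(44/9) = −8/81. y_3 = (44/9) − (−8/81)·((44/9) − 5)/((−8/81) − 1) = 436/89.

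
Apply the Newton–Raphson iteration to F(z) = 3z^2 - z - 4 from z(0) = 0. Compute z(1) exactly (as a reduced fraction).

-4

F'(z) = 6z - 1.
F(0) = -4, F'(0) = -1, so z(1) = 0 - (-4)/(-1) = -4.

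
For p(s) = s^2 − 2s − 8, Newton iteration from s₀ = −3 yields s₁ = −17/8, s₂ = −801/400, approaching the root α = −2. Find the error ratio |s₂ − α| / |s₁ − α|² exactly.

s₁ − α = −17/8 − (−2) = −17/8 + 2 = −1/8, so |s₁ − α| = 1/8.
s₂ − α = −801/400 − (−2) = −801/400 + 2 = −1/400, so |s₂ − α| = 1/400.
|s₁ − α|² = 1/64.
Ratio = (1/400) / (1/64) = 4/25.

4/25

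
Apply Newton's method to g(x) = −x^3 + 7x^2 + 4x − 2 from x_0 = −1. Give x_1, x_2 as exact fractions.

x_1 = −11/13, x_2 = −18067/21957

g'(x) = −3x^2 + 14x + 4.
g(−1) = 2, g'(−1) = −13, so x_1 = (−1) − 2/(−13) = −11/13.
g(−11/13) = 512/2197, g'(−11/13) = −1689/169, so x_2 = (−11/13) − (512/2197)/(−1689/169) = −18067/21957.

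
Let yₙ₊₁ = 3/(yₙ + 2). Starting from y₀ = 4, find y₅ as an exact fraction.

y₁ = 3/(4 + 2) = 1/2.
y₂ = 3/(1/2 + 2) = 6/5.
y₃ = 3/(6/5 + 2) = 15/16.
y₄ = 3/(15/16 + 2) = 48/47.
y₅ = 3/(48/47 + 2) = 141/142.

141/142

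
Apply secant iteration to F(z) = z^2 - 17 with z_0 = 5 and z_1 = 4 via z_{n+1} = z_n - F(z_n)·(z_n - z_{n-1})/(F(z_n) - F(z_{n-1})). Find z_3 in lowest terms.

301/73

F(5) = 8, F(4) = -1. z_2 = 4 - (-1)·(4 - 5)/((-1) - 8) = 37/9.
F(4) = -1, F(37/9) = -8/81. z_3 = (37/9) - (-8/81)·((37/9) - 4)/((-8/81) - (-1)) = 301/73.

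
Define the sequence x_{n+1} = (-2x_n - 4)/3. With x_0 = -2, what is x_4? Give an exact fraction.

-28/27

x_1 = (-2·(-2) - 4)/3 = 0.
x_2 = (-2·0 - 4)/3 = -4/3.
x_3 = (-2·(-4/3) - 4)/3 = -4/9.
x_4 = (-2·(-4/9) - 4)/3 = -28/27.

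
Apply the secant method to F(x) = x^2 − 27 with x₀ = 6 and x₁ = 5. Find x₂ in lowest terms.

F(6) = 9, F(5) = −2. x₂ = 5 − (−2)·(5 − 6)/((−2) − 9) = 57/11.

57/11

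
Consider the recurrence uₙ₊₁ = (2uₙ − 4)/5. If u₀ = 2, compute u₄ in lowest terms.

u₁ = (2·2 − 4)/5 = 0.
u₂ = (2·0 − 4)/5 = −4/5.
u₃ = (2·(−4/5) − 4)/5 = −28/25.
u₄ = (2·(−28/25) − 4)/5 = −156/125.

−156/125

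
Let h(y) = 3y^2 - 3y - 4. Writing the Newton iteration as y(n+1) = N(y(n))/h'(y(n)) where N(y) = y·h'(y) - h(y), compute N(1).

h'(y) = 6y - 3.
N(y) = y·h'(y) - h(y) = y·(6y - 3) - (3y^2 - 3y - 4) = 3y^2 + 4.
N(1) = 7.

7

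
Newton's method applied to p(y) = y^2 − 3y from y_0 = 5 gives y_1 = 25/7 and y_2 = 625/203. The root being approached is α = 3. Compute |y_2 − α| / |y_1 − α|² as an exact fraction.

7/29

y_1 − α = 25/7 − 3 = 4/7, so |y_1 − α| = 4/7.
y_2 − α = 625/203 − 3 = 16/203, so |y_2 − α| = 16/203.
|y_1 − α|² = 16/49.
Ratio = (16/203) / (16/49) = 7/29.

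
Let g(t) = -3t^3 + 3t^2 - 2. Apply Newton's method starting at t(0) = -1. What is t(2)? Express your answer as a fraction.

-961/1485

g'(t) = -9t^2 + 6t.
g(-1) = 4, g'(-1) = -15, so t(1) = (-1) - 4/(-15) = -11/15.
g(-11/15) = 896/1125, g'(-11/15) = -231/25, so t(2) = (-11/15) - (896/1125)/(-231/25) = -961/1485.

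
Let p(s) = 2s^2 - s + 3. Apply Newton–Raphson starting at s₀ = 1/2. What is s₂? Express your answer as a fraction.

-19/22

p'(s) = 4s - 1.
p(1/2) = 3, p'(1/2) = 1, so s₁ = (1/2) - 3/1 = -5/2.
p(-5/2) = 18, p'(-5/2) = -11, so s₂ = (-5/2) - 18/(-11) = -19/22.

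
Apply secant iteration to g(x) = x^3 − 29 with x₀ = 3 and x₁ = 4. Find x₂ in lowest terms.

g(3) = −2, g(4) = 35. x₂ = 4 − 35·(4 − 3)/(35 − (−2)) = 113/37.

113/37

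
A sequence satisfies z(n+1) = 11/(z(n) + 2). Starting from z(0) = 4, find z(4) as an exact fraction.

z(1) = 11/(4 + 2) = 11/6.
z(2) = 11/(11/6 + 2) = 66/23.
z(3) = 11/(66/23 + 2) = 253/112.
z(4) = 11/(253/112 + 2) = 1232/477.

1232/477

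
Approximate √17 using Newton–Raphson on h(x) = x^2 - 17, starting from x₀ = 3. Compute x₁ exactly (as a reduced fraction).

h'(x) = 2x.
h(3) = -8, h'(3) = 6, so x₁ = 3 - (-8)/6 = 13/3.

13/3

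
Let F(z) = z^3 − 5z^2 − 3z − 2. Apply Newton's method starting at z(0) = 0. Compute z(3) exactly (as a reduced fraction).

F'(z) = 3z^2 − 10z − 3.
F(0) = −2, F'(0) = −3, so z(1) = 0 − (−2)/(−3) = −2/3.
F(−2/3) = −68/27, F'(−2/3) = 5, so z(2) = (−2/3) − (−68/27)/5 = −22/135.
F(−22/135) = −4055248/2460375, F'(−22/135) = −7841/6075, so z(3) = (−22/135) − (−4055248/2460375)/(−7841/6075) = −4572754/3175605.

−4572754/3175605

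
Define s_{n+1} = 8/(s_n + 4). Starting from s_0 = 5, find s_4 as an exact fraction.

s_1 = 8/(5 + 4) = 8/9.
s_2 = 8/(8/9 + 4) = 18/11.
s_3 = 8/(18/11 + 4) = 44/31.
s_4 = 8/(44/31 + 4) = 31/21.

31/21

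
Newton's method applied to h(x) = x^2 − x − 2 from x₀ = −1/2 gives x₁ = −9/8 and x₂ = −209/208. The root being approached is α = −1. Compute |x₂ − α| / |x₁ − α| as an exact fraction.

x₁ − α = −9/8 − (−1) = −9/8 + 1 = −1/8, so |x₁ − α| = 1/8.
x₂ − α = −209/208 − (−1) = −209/208 + 1 = −1/208, so |x₂ − α| = 1/208.
Ratio = (1/208) / (1/8) = 1/26.

1/26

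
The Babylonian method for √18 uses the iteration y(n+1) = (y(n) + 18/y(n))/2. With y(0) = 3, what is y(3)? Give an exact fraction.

577/136

y(1) = (3 + 18/3)/2 = 9/2.
y(2) = (9/2 + 18/(9/2))/2 = 17/4.
y(3) = (17/4 + 18/(17/4))/2 = 577/136.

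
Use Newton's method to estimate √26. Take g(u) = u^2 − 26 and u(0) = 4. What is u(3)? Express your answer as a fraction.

1468273/287952

g'(u) = 2u.
g(4) = −10, g'(4) = 8, so u(1) = 4 − (−10)/8 = 21/4.
g(21/4) = 25/16, g'(21/4) = 21/2, so u(2) = (21/4) − (25/16)/(21/2) = 857/168.
g(857/168) = 625/28224, g'(857/168) = 857/84, so u(3) = (857/168) − (625/28224)/(857/84) = 1468273/287952.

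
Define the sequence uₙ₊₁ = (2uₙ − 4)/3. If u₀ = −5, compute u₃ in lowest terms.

−116/27

u₁ = (2·(−5) − 4)/3 = −14/3.
u₂ = (2·(−14/3) − 4)/3 = −40/9.
u₃ = (2·(−40/9) − 4)/3 = −116/27.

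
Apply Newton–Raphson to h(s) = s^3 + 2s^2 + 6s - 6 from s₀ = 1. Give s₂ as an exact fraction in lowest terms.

8891/11921

h'(s) = 3s^2 + 4s + 6.
h(1) = 3, h'(1) = 13, so s₁ = 1 - 3/13 = 10/13.
h(10/13) = 558/2197, h'(10/13) = 1834/169, so s₂ = (10/13) - (558/2197)/(1834/169) = 8891/11921.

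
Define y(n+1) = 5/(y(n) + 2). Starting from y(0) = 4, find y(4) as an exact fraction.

y(1) = 5/(4 + 2) = 5/6.
y(2) = 5/(5/6 + 2) = 30/17.
y(3) = 5/(30/17 + 2) = 85/64.
y(4) = 5/(85/64 + 2) = 320/213.

320/213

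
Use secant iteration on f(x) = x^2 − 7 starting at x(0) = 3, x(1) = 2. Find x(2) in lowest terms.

f(3) = 2, f(2) = −3. x(2) = 2 − (−3)·(2 − 3)/((−3) − 2) = 13/5.

13/5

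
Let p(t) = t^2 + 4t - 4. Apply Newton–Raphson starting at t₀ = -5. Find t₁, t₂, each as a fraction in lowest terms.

t₁ = -29/6, t₂ = -985/204

p'(t) = 2t + 4.
p(-5) = 1, p'(-5) = -6, so t₁ = (-5) - 1/(-6) = -29/6.
p(-29/6) = 1/36, p'(-29/6) = -17/3, so t₂ = (-29/6) - (1/36)/(-17/3) = -985/204.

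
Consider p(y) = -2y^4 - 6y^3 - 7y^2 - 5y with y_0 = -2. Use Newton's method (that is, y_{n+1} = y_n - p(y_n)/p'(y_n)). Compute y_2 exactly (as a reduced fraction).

p'(y) = -8y^3 - 18y^2 - 14y - 5.
p(-2) = -2, p'(-2) = 15, so y_1 = (-2) - (-2)/15 = -28/15.
p(-28/15) = -15932/50625, p'(-28/15) = 35261/3375, so y_2 = (-28/15) - (-15932/50625)/(35261/3375) = -323792/176305.

-323792/176305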